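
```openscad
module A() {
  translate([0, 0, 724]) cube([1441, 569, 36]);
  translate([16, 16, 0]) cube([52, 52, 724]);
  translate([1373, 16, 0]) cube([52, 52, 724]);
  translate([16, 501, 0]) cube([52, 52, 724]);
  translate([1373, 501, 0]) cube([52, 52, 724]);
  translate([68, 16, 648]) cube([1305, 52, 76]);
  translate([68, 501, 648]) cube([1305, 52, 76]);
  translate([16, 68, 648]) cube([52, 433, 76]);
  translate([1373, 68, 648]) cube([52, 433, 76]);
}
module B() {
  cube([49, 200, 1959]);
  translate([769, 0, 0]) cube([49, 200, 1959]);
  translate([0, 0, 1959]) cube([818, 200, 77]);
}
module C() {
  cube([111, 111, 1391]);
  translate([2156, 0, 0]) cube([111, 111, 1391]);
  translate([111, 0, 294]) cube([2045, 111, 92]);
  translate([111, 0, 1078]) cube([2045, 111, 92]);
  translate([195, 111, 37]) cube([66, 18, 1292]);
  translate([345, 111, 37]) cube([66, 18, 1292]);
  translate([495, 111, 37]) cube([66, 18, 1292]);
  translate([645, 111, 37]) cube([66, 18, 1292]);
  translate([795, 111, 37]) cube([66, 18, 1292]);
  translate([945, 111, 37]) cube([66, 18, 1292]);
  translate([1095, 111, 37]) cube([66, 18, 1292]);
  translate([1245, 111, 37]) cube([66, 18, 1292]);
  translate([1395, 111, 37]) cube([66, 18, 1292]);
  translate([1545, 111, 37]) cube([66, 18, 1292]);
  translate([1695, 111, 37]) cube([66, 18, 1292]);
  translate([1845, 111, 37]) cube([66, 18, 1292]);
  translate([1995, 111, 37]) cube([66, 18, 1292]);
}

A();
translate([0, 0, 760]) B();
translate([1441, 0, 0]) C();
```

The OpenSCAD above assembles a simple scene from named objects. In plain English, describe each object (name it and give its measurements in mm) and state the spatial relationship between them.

A is a table: top 1441 mm (x) × 569 mm (y), 36 mm thick, upper face at z = 760 mm, on four 52×52 mm square legs, each inset 16 mm from the nearest pair of top edges, running from z = 0 to the bottom of the top. Four apron rails, 52 mm thick and 76 mm tall, run between adjacent legs with their top edges flush with the underside of the top and their outer faces flush with the legs' outer faces.

B is a door frame. The clear opening is 720 mm wide and 1959 mm high. Two 49 mm wide jambs, 200 mm deep, stand either side of the opening from the floor to the top of the opening. A 77 mm thick head sits across the top of both jambs, spanning the full outside width of the frame.

C is a fence section. Two 111×111 mm posts, 1391 mm tall, stand on the floor with a clear span of 2045 mm between their inner faces. Two horizontal rails of 111×92 mm section span the gap between the posts with their undersides at z = 294 mm and z = 1078 mm, flush with the posts' −y face. 13 pickets, each 66 mm wide, 18 mm thick and 1292 mm tall, are fixed to the +y face of the rails with their bottoms at z = 37 mm, evenly spaced across the span with equal gaps (rounded down to the nearest mm) at the −x end and between each pair — any rounding remainder accumulates at the +x end.

The door frame is on top of the table. The fence section is against the table's +x side, with their −y faces flush.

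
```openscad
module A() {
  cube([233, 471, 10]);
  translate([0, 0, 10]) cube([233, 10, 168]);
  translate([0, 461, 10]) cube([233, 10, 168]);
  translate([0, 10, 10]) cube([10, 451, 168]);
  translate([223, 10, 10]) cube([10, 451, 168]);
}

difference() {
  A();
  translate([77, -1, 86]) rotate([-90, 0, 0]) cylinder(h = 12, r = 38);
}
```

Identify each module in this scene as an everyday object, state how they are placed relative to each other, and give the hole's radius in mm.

A is an open box. The open box has a circular hole through its front wall. The hole's radius is 38 mm.

The subtracted cylinder has r = 38 mm.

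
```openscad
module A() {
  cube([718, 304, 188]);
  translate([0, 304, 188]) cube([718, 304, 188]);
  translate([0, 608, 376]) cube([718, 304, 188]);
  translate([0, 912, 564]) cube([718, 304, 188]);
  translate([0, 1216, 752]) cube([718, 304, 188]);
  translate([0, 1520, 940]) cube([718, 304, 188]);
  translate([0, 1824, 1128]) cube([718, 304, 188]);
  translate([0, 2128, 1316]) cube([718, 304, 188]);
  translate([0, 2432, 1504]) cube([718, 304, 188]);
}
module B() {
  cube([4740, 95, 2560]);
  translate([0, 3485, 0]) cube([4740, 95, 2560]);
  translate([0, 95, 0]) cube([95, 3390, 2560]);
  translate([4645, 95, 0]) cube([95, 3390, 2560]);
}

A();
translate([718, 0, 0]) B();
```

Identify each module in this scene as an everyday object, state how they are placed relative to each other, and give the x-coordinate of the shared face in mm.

A is a staircase. B is a house frame. The house frame is against the staircase's +x side, with their −y faces flush. The x-coordinate of the shared face is 718 mm.

The staircase's +x face and the house frame's −x face are both at x = 718 mm.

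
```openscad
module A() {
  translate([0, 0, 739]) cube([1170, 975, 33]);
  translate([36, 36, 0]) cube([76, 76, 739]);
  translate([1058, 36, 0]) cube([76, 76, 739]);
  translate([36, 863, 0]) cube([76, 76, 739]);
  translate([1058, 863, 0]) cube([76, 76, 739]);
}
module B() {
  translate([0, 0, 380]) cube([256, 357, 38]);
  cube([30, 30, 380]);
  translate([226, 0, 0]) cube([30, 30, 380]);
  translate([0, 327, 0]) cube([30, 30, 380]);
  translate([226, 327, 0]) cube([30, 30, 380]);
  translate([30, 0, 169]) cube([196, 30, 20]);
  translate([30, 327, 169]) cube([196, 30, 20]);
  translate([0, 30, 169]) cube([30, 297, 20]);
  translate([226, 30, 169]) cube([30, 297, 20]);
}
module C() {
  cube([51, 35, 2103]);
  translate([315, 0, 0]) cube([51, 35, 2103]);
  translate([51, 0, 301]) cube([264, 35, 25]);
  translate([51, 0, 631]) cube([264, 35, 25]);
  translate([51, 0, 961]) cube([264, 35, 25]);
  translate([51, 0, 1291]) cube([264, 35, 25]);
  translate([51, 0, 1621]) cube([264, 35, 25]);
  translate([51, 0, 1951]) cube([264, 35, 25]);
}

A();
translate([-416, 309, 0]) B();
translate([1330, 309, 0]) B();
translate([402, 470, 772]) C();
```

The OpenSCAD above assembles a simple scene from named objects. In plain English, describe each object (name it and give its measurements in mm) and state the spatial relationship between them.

A is a rectangular dining table. The top is 1170×975×33 mm with its upper surface at z = 772 mm. It stands on four 76×76 mm square legs, each inset 36 mm from the nearest pair of top edges, running from the floor to the underside of the top.

B is a simple wooden stool: a rectangular seat 256 mm (x) by 357 mm (y), 38 mm thick, top face at z = 418 mm, on four square legs, each 30×30 mm in cross-section. The legs rest on z = 0, each flush with a corner of the seat. Four stretchers, 30 mm wide and 20 mm tall, connect adjacent legs with their undersides at z = 169 mm, each running between the inner faces of the legs it joins and aligned with the legs' outer faces on the other axis.

C is a wooden ladder with two side rails of 51×35 mm section and 2103 mm height, set 366 mm apart overall. Between them run 6 rectangular rungs (35 mm deep, 25 mm thick), front faces flush with the rails' −y face. The bottom of the first rung is 301 mm above the floor and each subsequent rung is 330 mm higher than the one below.

Two stools sit around the table at the −x, +x sides. The ladder is on top of the table, centred.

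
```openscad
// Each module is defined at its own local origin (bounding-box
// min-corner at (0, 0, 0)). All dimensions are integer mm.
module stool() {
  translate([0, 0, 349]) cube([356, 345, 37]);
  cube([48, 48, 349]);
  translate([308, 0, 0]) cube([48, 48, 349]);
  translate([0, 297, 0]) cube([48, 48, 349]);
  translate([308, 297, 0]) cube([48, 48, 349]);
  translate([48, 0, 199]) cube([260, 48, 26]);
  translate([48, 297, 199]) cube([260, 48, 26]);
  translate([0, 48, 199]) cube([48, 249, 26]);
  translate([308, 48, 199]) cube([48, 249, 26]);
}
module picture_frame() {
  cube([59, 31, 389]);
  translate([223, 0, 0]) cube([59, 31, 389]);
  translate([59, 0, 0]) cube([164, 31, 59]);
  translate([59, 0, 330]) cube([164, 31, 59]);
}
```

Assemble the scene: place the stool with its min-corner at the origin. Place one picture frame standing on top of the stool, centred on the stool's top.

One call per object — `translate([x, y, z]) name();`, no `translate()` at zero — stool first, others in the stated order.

stool();
translate([37, 157, 386]) picture_frame();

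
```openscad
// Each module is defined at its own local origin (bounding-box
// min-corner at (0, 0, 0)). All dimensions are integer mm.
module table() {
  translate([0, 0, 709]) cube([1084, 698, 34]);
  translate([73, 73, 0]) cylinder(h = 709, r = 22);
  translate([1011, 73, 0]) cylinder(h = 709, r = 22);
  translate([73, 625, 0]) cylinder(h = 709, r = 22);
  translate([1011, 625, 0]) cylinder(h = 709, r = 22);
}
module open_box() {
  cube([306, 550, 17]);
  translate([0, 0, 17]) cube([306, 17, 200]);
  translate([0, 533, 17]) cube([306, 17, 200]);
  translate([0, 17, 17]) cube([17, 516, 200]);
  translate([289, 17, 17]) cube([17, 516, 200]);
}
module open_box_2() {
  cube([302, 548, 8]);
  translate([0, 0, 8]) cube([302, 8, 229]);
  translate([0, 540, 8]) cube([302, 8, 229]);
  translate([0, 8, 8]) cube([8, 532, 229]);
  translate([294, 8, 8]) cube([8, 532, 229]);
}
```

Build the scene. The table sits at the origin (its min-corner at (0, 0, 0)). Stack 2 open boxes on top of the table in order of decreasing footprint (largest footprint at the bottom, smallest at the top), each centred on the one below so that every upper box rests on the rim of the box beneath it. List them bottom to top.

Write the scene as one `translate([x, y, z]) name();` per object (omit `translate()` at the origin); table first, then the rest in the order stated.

table();
translate([389, 74, 743]) open_box();
translate([391, 75, 960]) open_box_2();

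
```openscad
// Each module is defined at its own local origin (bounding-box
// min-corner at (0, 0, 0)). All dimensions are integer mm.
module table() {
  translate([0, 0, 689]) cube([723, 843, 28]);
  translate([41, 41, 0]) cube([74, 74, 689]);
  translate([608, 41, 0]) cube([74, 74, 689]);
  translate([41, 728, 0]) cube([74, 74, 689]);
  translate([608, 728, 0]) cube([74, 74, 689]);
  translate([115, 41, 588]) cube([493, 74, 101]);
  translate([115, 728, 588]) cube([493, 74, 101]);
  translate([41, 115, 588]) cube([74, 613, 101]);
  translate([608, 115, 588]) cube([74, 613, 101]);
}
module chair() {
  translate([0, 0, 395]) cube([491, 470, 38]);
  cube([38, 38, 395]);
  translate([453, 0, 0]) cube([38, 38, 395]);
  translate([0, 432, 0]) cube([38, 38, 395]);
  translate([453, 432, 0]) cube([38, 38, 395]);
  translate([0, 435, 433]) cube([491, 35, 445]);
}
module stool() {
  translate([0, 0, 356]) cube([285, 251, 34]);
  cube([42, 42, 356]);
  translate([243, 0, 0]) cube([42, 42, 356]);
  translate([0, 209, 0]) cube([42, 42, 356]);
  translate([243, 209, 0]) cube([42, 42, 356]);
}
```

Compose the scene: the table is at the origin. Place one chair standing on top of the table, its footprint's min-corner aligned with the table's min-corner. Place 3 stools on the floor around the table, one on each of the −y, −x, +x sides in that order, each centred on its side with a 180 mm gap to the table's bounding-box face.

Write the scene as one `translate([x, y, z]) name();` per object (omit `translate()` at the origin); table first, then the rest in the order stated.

table();
translate([0, 0, 717]) chair();
translate([219, -431, 0]) stool();
translate([-465, 296, 0]) stool();
translate([903, 296, 0]) stool();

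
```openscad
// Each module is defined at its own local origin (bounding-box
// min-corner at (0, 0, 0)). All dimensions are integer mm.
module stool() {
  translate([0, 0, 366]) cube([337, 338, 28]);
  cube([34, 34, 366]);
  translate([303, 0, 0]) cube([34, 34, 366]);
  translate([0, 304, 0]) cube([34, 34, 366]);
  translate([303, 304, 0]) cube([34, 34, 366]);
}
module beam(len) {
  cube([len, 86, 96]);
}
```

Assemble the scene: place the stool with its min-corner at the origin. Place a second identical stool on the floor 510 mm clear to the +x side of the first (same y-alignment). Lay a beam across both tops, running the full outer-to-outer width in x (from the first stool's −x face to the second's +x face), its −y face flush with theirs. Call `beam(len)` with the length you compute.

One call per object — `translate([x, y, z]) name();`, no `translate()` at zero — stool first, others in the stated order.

stool();
translate([847, 0, 0]) stool();
translate([0, 0, 394]) beam(1184);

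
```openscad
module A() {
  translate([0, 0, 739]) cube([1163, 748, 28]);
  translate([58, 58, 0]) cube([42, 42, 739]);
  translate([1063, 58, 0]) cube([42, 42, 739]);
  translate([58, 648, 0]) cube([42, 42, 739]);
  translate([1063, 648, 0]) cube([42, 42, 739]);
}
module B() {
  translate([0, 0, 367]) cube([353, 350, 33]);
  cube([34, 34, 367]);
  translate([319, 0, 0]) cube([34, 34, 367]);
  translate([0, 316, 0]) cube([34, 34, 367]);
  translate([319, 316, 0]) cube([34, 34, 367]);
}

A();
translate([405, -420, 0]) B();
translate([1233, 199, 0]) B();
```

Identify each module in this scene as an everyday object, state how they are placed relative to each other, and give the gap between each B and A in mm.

Each stool's nearest face is 70 mm from the table's bounding box.

A is a table. B is a stool. Two stools sit around the table at the −y, +x sides. The gap between each stool and the table is 70 mm.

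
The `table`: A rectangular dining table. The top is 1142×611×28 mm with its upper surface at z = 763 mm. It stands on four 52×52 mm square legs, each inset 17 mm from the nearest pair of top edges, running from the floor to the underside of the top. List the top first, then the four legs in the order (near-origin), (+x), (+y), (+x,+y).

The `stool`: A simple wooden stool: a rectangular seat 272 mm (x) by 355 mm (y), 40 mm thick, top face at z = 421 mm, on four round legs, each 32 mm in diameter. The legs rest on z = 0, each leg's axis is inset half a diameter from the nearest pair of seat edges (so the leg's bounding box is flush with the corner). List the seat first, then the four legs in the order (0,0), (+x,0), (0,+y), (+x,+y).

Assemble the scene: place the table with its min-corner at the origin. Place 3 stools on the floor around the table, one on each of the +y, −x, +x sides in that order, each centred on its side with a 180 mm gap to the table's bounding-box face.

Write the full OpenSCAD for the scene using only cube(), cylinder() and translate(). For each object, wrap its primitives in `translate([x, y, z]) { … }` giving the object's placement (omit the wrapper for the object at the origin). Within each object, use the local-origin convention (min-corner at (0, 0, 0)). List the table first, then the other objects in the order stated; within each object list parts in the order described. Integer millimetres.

translate([0, 0, 735]) cube([1142, 611, 28]);
translate([17, 17, 0]) cube([52, 52, 735]);
translate([1073, 17, 0]) cube([52, 52, 735]);
translate([17, 542, 0]) cube([52, 52, 735]);
translate([1073, 542, 0]) cube([52, 52, 735]);
translate([435, 791, 0]) {
  translate([0, 0, 381]) cube([272, 355, 40]);
  translate([16, 16, 0]) cylinder(h = 381, r = 16);
  translate([256, 16, 0]) cylinder(h = 381, r = 16);
  translate([16, 339, 0]) cylinder(h = 381, r = 16);
  translate([256, 339, 0]) cylinder(h = 381, r = 16);
}
translate([-452, 128, 0]) {
  translate([0, 0, 381]) cube([272, 355, 40]);
  translate([16, 16, 0]) cylinder(h = 381, r = 16);
  translate([256, 16, 0]) cylinder(h = 381, r = 16);
  translate([16, 339, 0]) cylinder(h = 381, r = 16);
  translate([256, 339, 0]) cylinder(h = 381, r = 16);
}
translate([1322, 128, 0]) {
  translate([0, 0, 381]) cube([272, 355, 40]);
  translate([16, 16, 0]) cylinder(h = 381, r = 16);
  translate([256, 16, 0]) cylinder(h = 381, r = 16);
  translate([16, 339, 0]) cylinder(h = 381, r = 16);
  translate([256, 339, 0]) cylinder(h = 381, r = 16);
}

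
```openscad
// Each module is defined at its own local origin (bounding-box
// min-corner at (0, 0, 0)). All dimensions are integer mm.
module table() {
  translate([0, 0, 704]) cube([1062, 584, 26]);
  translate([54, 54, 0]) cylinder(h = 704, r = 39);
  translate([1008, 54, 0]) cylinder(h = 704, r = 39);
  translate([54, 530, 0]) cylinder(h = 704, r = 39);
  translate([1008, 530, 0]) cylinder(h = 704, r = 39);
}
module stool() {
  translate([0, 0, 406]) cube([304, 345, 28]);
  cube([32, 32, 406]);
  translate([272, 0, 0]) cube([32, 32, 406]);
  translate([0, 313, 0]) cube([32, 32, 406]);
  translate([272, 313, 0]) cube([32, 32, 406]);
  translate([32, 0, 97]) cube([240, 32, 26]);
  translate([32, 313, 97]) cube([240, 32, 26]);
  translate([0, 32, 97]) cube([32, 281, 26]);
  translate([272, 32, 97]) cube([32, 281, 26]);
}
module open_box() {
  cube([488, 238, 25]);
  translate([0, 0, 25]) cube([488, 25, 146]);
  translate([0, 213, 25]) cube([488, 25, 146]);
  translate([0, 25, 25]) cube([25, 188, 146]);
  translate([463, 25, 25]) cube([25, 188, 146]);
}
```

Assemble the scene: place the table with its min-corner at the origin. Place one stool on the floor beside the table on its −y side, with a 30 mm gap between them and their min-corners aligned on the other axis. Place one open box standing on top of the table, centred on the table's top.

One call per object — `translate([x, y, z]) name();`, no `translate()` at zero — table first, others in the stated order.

table();
translate([0, -375, 0]) stool();
translate([287, 173, 730]) open_box();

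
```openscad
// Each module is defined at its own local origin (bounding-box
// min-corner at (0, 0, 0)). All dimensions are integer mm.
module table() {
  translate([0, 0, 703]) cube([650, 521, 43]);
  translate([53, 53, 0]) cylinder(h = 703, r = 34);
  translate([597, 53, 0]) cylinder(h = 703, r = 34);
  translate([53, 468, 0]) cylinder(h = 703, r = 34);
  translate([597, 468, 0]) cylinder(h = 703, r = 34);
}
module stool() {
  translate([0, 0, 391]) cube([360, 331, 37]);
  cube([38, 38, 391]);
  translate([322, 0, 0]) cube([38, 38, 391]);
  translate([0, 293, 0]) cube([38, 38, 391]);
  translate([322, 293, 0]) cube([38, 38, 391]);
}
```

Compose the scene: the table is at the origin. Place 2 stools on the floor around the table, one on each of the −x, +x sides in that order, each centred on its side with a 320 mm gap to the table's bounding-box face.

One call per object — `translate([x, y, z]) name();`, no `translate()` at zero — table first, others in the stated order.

table();
translate([-680, 95, 0]) stool();
translate([970, 95, 0]) stool();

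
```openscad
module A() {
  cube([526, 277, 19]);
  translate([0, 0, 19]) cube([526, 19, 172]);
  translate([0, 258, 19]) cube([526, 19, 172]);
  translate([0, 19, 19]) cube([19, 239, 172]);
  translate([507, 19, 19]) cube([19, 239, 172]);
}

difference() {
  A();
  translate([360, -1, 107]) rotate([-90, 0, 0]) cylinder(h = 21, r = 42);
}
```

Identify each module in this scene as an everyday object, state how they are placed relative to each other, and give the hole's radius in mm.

A is an open box. The open box has a circular hole through its front wall. The hole's radius is 42 mm.

The subtracted cylinder has r = 42 mm.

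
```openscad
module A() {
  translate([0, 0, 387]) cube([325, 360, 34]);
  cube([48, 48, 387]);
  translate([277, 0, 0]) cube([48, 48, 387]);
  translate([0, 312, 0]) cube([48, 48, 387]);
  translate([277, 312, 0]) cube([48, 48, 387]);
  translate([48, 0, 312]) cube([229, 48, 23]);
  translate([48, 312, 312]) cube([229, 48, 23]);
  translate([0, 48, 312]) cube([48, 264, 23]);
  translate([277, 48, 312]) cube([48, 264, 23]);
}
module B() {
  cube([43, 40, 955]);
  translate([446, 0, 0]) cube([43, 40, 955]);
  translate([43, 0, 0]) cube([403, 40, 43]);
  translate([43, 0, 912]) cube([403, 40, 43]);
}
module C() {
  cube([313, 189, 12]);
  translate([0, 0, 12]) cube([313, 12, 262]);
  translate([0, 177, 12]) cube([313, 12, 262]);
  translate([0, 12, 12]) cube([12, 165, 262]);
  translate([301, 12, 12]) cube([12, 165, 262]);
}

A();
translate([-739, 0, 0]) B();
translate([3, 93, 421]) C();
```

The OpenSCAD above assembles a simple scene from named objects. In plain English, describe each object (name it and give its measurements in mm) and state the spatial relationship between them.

A is a four-legged stool. The seat is a 325×360×34 mm slab whose top surface is at z = 421 mm; four square legs, each 48×48 mm in cross-section, run from the floor (z = 0) to the underside of the seat, each flush with a corner of the seat. Four stretchers, 48 mm wide and 23 mm tall, connect adjacent legs with their undersides at z = 312 mm, each running between the inner faces of the legs it joins and aligned with the legs' outer faces on the other axis.

B is a rectangular picture frame lying in the x–z plane (depth along y). The opening is 403 mm wide (x) by 869 mm tall (z), surrounded by a border 43 mm wide on all four sides. The frame is 40 mm deep and is made of two full-height vertical stiles with two horizontal rails fitted between them.

C is an open storage box with external size 313×189×274 mm and wall thickness 12 mm (the base is also 12 mm thick). The base covers the whole footprint; the four walls stand on the base, with the y-facing walls full-width and the x-facing walls fitting between their inner faces.

The picture frame is on the floor beside the stool on its −x side. The open box is on top of the stool.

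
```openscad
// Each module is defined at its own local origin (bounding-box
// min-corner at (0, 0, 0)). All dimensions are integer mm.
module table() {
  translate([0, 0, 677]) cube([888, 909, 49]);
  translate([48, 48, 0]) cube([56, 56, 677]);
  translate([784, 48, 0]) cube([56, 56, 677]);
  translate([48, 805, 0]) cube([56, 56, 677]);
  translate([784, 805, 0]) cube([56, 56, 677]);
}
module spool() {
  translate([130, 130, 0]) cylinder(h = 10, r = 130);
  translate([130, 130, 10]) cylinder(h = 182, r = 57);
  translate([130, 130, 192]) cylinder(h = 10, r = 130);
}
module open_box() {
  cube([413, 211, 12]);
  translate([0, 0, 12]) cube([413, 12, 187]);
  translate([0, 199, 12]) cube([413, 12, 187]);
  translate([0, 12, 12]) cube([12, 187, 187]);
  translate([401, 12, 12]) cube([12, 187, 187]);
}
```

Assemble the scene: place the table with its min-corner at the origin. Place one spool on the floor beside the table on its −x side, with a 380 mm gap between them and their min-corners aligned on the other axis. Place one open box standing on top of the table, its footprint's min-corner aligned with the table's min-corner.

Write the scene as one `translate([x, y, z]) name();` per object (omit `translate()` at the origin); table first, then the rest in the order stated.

table();
translate([-640, 0, 0]) spool();
translate([0, 0, 726]) open_box();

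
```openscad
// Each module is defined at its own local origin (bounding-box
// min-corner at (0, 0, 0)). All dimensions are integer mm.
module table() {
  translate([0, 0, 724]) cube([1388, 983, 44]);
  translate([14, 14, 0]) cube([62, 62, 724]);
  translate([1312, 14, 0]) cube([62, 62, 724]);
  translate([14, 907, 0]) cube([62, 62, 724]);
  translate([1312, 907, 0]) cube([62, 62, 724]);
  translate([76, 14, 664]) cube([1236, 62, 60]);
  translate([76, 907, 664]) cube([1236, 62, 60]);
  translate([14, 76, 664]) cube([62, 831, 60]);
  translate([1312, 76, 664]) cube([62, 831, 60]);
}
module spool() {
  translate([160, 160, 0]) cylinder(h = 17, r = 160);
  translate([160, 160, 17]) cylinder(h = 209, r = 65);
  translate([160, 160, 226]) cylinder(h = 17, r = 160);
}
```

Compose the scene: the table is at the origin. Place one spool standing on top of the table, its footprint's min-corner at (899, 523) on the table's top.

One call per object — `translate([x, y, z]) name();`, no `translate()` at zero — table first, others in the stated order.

table();
translate([899, 523, 768]) spool();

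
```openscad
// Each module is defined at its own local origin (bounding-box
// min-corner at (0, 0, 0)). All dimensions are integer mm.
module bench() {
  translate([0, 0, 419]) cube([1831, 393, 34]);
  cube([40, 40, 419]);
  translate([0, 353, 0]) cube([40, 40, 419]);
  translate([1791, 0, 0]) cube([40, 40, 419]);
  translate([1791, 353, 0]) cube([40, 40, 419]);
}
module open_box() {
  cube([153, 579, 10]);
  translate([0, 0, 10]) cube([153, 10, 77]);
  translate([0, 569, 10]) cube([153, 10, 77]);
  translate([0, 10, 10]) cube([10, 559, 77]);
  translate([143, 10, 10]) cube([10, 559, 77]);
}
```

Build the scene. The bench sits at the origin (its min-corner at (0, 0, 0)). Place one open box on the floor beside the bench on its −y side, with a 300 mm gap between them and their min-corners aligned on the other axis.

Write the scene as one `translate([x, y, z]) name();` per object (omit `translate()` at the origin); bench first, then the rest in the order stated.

bench();
translate([0, -879, 0]) open_box();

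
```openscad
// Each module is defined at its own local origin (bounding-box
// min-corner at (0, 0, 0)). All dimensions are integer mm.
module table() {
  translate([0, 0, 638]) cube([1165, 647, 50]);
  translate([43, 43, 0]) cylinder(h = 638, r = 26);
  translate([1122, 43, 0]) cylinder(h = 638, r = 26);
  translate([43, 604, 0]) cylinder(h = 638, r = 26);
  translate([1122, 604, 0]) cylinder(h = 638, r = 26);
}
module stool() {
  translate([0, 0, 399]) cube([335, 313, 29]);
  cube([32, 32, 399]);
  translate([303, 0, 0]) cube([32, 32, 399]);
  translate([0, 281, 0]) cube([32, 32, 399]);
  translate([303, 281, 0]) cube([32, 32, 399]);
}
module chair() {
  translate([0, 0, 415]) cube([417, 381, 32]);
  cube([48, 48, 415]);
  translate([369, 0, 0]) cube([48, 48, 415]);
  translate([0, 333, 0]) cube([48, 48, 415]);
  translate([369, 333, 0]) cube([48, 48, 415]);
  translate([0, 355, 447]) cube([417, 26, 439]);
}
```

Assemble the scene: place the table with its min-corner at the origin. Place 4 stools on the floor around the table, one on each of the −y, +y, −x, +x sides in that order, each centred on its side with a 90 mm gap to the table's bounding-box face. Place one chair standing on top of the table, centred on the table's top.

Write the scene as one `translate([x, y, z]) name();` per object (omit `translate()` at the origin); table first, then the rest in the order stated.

table();
translate([415, -403, 0]) stool();
translate([415, 737, 0]) stool();
translate([-425, 167, 0]) stool();
translate([1255, 167, 0]) stool();
translate([374, 133, 688]) chair();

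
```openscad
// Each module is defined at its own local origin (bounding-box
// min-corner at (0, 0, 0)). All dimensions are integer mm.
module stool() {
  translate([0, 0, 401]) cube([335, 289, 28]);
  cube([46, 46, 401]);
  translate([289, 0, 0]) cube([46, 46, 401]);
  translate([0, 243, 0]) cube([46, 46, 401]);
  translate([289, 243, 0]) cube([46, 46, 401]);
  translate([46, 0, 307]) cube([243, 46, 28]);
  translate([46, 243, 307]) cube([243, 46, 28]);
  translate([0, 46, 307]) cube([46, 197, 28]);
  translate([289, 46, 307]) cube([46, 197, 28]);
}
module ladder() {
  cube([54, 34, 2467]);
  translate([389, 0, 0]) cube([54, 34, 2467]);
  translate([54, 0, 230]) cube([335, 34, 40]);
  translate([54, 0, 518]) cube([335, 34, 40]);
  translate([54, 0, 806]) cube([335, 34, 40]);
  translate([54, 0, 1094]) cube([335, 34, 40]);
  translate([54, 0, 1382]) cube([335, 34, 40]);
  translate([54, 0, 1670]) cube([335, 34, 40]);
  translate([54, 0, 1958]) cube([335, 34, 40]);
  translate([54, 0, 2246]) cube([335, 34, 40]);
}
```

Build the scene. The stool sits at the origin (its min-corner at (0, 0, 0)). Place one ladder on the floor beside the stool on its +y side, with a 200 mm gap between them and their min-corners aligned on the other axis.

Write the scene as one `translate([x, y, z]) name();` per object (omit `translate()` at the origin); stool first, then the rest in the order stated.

stool();
translate([0, 489, 0]) ladder();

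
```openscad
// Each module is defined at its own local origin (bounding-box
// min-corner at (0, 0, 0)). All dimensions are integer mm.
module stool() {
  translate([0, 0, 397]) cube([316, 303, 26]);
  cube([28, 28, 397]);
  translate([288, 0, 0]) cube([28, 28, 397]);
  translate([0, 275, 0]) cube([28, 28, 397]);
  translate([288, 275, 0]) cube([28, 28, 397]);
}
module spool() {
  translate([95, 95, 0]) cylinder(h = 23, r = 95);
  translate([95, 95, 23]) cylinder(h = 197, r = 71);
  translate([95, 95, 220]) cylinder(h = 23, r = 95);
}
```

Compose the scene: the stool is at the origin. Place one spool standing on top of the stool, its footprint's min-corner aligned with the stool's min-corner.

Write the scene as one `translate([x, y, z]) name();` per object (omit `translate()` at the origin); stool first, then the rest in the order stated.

stool();
translate([0, 0, 423]) spool();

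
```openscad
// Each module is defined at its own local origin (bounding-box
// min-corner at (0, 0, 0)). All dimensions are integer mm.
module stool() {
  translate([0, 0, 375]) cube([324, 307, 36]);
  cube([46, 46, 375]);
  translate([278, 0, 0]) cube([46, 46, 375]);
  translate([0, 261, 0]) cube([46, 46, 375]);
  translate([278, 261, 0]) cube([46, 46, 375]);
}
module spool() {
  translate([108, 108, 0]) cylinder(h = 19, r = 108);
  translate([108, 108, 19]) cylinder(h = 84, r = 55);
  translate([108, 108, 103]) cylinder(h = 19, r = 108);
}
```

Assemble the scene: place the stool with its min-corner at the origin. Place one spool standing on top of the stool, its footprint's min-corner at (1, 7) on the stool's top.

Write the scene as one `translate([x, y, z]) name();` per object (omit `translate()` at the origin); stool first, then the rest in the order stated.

stool();
translate([1, 7, 411]) spool();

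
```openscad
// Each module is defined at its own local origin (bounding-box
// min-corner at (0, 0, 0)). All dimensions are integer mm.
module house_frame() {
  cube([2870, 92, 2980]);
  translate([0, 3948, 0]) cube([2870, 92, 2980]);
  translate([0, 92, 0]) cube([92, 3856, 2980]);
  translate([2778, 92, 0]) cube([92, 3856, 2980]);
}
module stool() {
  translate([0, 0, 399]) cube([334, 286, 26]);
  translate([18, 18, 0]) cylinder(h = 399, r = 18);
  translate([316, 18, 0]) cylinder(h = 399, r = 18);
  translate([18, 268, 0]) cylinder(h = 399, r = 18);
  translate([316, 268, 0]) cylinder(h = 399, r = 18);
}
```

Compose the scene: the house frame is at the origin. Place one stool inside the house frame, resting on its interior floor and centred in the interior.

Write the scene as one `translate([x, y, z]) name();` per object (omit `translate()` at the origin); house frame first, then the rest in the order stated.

house_frame();
translate([1268, 1877, 0]) stool();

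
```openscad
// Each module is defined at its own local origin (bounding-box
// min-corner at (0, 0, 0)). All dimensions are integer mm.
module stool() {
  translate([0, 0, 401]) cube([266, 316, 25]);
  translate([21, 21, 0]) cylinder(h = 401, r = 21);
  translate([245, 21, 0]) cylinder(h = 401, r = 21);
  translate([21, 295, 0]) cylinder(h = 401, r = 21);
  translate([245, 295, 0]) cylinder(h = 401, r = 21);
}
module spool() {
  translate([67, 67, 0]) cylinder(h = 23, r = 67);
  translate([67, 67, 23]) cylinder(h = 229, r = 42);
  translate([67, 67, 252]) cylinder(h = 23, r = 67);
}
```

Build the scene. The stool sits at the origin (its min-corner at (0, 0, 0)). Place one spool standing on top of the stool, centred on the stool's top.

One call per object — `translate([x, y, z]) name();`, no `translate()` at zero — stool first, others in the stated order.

stool();
translate([66, 91, 426]) spool();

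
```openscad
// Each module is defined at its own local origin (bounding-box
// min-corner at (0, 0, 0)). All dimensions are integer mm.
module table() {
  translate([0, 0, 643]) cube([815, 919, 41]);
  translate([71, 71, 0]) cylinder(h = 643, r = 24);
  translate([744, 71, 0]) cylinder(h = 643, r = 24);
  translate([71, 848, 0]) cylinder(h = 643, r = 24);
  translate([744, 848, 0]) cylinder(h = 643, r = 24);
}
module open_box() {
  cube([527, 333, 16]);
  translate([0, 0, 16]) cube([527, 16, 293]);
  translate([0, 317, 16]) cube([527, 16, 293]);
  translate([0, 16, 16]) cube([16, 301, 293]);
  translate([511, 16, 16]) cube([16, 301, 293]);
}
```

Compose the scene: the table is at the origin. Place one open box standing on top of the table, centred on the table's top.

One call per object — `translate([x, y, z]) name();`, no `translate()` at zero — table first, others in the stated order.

table();
translate([144, 293, 684]) open_box();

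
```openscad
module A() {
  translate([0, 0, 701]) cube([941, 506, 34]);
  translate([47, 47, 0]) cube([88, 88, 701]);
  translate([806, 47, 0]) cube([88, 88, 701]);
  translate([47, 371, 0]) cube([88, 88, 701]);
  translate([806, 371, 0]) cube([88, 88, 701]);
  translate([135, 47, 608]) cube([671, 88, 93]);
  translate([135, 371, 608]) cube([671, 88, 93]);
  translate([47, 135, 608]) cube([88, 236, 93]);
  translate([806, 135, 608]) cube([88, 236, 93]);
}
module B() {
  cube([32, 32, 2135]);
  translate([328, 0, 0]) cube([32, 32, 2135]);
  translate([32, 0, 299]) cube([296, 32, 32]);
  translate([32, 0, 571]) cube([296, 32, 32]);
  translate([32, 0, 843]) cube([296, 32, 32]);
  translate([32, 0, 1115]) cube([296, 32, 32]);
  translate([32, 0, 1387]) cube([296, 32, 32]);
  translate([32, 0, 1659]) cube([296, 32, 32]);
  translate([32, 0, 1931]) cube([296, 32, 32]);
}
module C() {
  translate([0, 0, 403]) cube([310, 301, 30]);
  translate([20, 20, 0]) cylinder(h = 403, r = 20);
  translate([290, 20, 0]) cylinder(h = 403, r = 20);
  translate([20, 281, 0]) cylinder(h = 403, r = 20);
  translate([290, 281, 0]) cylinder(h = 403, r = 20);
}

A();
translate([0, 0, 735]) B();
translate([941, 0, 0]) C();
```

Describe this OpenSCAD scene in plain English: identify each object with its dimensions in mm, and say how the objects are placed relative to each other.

A is a rectangular dining table. The top is 941×506×34 mm with its upper surface at z = 735 mm. It stands on four 88×88 mm square legs, each inset 47 mm from the nearest pair of top edges, running from the floor to the underside of the top. Four apron rails, 88 mm thick and 93 mm tall, run between adjacent legs with their top edges flush with the underside of the top and their outer faces flush with the legs' outer faces.

B is a straight ladder. Two 32×32 mm vertical rails, 2135 mm tall, stand 360 mm apart (outside-to-outside) with their front faces coplanar on the −y side. 7 rungs, each 32 mm deep and 32 mm tall, span between the inner faces of the rails, front faces flush with the rails. The lowest rung's underside is at z = 299 mm and rungs are spaced 272 mm apart (underside to underside).

C is a simple wooden stool: a rectangular seat 310 mm (x) by 301 mm (y), 30 mm thick, top face at z = 433 mm, on four round legs, each 40 mm in diameter. The legs rest on z = 0, each leg's axis is inset half a diameter from the nearest pair of seat edges (so the leg's bounding box is flush with the corner).

The ladder is on top of the table. The stool is against the table's +x side, with their −y faces flush.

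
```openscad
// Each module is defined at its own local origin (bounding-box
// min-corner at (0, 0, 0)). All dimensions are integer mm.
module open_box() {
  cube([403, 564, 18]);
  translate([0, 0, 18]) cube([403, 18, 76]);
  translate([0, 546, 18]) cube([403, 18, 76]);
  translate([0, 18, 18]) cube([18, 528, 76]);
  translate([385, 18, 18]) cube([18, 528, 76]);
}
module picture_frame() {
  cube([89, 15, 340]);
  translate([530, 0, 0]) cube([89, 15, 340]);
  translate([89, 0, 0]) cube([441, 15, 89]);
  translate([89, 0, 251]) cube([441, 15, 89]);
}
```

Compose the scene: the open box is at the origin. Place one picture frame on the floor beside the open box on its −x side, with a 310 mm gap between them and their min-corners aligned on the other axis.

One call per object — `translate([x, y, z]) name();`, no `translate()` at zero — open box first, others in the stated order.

open_box();
translate([-929, 0, 0]) picture_frame();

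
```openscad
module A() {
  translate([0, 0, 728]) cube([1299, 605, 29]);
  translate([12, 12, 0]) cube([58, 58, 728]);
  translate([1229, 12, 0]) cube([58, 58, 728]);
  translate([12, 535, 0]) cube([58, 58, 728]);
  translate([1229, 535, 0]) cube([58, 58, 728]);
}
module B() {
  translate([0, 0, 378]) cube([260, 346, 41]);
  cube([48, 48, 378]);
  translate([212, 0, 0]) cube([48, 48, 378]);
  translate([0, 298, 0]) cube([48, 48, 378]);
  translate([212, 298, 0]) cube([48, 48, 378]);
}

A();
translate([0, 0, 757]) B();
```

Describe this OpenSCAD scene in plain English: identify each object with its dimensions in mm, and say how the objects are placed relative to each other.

A is a table: top 1299 mm (x) × 605 mm (y), 29 mm thick, upper face at z = 757 mm, on four 58×58 mm square legs, each inset 12 mm from the nearest pair of top edges, running from z = 0 to the bottom of the top.

B is a four-legged stool. The seat is 260×346 mm, 41 mm thick, top at z = 419 mm. It stands on four square legs, each 48×48 mm in cross-section, from z = 0 to the seat underside, each flush with a corner of the seat.

The stool is on top of the table.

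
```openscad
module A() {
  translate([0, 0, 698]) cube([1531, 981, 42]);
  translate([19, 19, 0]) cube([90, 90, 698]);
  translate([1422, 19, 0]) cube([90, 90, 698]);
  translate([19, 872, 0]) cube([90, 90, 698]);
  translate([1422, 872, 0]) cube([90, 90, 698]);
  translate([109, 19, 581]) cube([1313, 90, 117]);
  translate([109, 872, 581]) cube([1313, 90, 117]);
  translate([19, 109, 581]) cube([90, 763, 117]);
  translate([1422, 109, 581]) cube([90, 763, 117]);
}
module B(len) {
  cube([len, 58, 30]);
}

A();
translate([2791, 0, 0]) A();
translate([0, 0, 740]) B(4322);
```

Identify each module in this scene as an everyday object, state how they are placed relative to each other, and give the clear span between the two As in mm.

A is a table. B is a beam. A beam spans the tops of two tables. The clear span between the two tables is 1260 mm.

Second table starts at x = 2791; first ends at x = 1531; clear span = 2791 − 1531 = 1260 mm.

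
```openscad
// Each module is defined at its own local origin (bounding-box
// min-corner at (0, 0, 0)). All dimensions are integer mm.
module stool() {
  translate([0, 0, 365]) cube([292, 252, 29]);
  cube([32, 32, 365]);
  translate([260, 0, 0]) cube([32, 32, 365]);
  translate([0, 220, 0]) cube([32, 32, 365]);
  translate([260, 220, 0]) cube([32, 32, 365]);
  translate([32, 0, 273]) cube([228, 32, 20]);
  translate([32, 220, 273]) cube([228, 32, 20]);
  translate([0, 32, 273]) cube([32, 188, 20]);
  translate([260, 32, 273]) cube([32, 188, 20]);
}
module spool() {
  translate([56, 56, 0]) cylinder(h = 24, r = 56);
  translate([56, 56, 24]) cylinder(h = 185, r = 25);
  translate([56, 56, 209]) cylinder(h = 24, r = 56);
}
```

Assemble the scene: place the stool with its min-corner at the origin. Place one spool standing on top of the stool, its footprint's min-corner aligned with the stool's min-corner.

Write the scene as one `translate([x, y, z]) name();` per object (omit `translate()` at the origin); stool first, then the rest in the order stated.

stool();
translate([0, 0, 394]) spool();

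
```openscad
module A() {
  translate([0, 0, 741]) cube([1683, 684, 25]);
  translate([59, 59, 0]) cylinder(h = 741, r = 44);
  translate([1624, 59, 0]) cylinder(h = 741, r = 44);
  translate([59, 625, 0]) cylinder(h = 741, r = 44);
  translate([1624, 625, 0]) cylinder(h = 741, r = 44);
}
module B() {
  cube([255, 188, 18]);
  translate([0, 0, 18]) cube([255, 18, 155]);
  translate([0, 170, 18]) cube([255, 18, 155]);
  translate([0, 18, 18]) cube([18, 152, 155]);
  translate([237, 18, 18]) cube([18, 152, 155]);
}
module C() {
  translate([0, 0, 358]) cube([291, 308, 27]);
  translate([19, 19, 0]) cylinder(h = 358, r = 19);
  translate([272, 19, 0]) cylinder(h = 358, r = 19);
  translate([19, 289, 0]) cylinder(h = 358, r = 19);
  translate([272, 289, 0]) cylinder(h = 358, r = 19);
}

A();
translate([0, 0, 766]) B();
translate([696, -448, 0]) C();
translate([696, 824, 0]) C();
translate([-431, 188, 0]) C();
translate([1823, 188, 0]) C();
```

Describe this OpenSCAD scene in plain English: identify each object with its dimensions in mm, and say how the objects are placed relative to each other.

A is a table with a 1683×684 mm rectangular top, 25 mm thick, top surface at z = 766 mm, supported by four round legs of 88 mm diameter, each leg's bounding box inset 15 mm from the nearest pair of top edges, running from the floor.

B is an open storage box with external size 255×188×173 mm and wall thickness 18 mm (the base is also 18 mm thick). The base covers the whole footprint; the four walls stand on the base, with the y-facing walls full-width and the x-facing walls fitting between their inner faces.

C is a four-legged stool. The seat is a 291×308×27 mm slab whose top surface is at z = 385 mm; four round legs, each 38 mm in diameter, run from the floor (z = 0) to the underside of the seat, each leg's axis is inset half a diameter from the nearest pair of seat edges (so the leg's bounding box is flush with the corner).

The open box is on top of the table. Four stools sit around the table at the −y, +y, −x, +x sides.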